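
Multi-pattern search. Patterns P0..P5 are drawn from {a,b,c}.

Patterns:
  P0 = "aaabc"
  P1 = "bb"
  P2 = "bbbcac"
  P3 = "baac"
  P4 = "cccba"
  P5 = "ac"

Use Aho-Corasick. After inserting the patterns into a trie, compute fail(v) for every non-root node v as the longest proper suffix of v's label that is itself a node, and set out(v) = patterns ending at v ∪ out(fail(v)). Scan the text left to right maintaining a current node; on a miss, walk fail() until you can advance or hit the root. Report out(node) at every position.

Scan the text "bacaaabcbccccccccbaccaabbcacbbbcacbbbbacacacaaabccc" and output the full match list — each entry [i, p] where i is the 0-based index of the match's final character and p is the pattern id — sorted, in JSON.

Construct AC machine:
Trie (insert patterns):
  0='ε' goto a→1 b→6 c→15
  1='a' goto a→2 c→20
  2='aa' goto a→3
  3='aaa' goto b→4
  4='aaab' goto c→5
  5='aaabc' goto ·  [P0 ends]
  6='b' goto a→12 b→7
  7='bb' goto b→8  [P1 ends]
  8='bbb' goto c→9
  9='bbbc' goto a→10
  10='bbbca' goto c→11
  11='bbbcac' goto ·  [P2 ends]
  12='ba' goto a→13
  13='baa' goto c→14
  14='baac' goto ·  [P3 ends]
  15='c' goto c→16
  16='cc' goto c→17
  17='ccc' goto b→18
  18='cccb' goto a→19
  19='cccba' goto ·  [P4 ends]
  20='ac' goto ·  [P5 ends]

BFS fail/out derivation:
  n1('a'): parent n0 fail=0; on 'a' 0 → fail=0;  out ∅∪∅=∅
  n6('b'): parent n0 fail=0; on 'b' 0 → fail=0;  out ∅∪∅=∅
  n15('c'): parent n0 fail=0; on 'c' 0 → fail=0;  out ∅∪∅=∅
  n2('aa'): parent n1 fail=0; on 'a' 0 → fail=1;  out ∅∪∅=∅
  n7('bb'): parent n6 fail=0; on 'b' 0 → fail=6;  out {1}∪∅={1}
  n12('ba'): parent n6 fail=0; on 'a' 0 → fail=1;  out ∅∪∅=∅
  n16('cc'): parent n15 fail=0; on 'c' 0 → fail=15;  out ∅∪∅=∅
  n20('ac'): parent n1 fail=0; on 'c' 0 → fail=15;  out {5}∪∅={5}
  n3('aaa'): parent n2 fail=1; on 'a' 1 → fail=2;  out ∅∪∅=∅
  n8('bbb'): parent n7 fail=6; on 'b' 6 → fail=7;  out ∅∪{1}={1}
  n13('baa'): parent n12 fail=1; on 'a' 1 → fail=2;  out ∅∪∅=∅
  n17('ccc'): parent n16 fail=15; on 'c' 15 → fail=16;  out ∅∪∅=∅
  n4('aaab'): parent n3 fail=2; on 'b' 2→1→0 → fail=6;  out ∅∪∅=∅
  n9('bbbc'): parent n8 fail=7; on 'c' 7→6→0 → fail=15;  out ∅∪∅=∅
  n14('baac'): parent n13 fail=2; on 'c' 2→1 → fail=20;  out {3}∪{5}={3,5}
  n18('cccb'): parent n17 fail=16; on 'b' 16→15→0 → fail=6;  out ∅∪∅=∅
  n5('aaabc'): parent n4 fail=6; on 'c' 6→0 → fail=15;  out {0}∪∅={0}
  n10('bbbca'): parent n9 fail=15; on 'a' 15→0 → fail=1;  out ∅∪∅=∅
  n19('cccba'): parent n18 fail=6; on 'a' 6 → fail=12;  out {4}∪∅={4}
  n11('bbbcac'): parent n10 fail=1; on 'c' 1 → fail=20;  out {2}∪{5}={2,5}

Run:
i=0 'b': node 0→6
i=1 'a': node 6→12
i=2 'c': node 12→20 (fail-walked)  emit P5@[1:2]
i=3 'a': node 20→1 (fail-walked)
i=4 'a': node 1→2
i=5 'a': node 2→3
i=6 'b': node 3→4
i=7 'c': node 4→5  emit P0@[3:7]
i=8 'b': node 5→6 (fail-walked)
i=9 'c': node 6→15 (fail-walked)
i=10 'c': node 15→16
i=11 'c': node 16→17
i=12 'c': node 17→17 (fail-walked)
i=13 'c': node 17→17 (fail-walked)
i=14 'c': node 17→17 (fail-walked)
i=15 'c': node 17→17 (fail-walked)
i=16 'c': node 17→17 (fail-walked)
i=17 'b': node 17→18
i=18 'a': node 18→19  emit P4@[14:18]
i=19 'c': node 19→20 (fail-walked)  emit P5@[18:19]
i=20 'c': node 20→16 (fail-walked)
i=21 'a': node 16→1 (fail-walked)
i=22 'a': node 1→2
i=23 'b': node 2→6 (fail-walked)
i=24 'b': node 6→7  emit P1@[23:24]
i=25 'c': node 7→15 (fail-walked)
i=26 'a': node 15→1 (fail-walked)
i=27 'c': node 1→20  emit P5@[26:27]
i=28 'b': node 20→6 (fail-walked)
i=29 'b': node 6→7  emit P1@[28:29]
i=30 'b': node 7→8  emit P1@[29:30]
i=31 'c': node 8→9
i=32 'a': node 9→10
i=33 'c': node 10→11  emit P2@[28:33],P5@[32:33]
i=34 'b': node 11→6 (fail-walked)
i=35 'b': node 6→7  emit P1@[34:35]
i=36 'b': node 7→8  emit P1@[35:36]
i=37 'b': node 8→8 (fail-walked)  emit P1@[36:37]
i=38 'a': node 8→12 (fail-walked)
i=39 'c': node 12→20 (fail-walked)  emit P5@[38:39]
i=40 'a': node 20→1 (fail-walked)
i=41 'c': node 1→20  emit P5@[40:41]
i=42 'a': node 20→1 (fail-walked)
i=43 'c': node 1→20  emit P5@[42:43]
i=44 'a': node 20→1 (fail-walked)
i=45 'a': node 1→2
i=46 'a': node 2→3
i=47 'b': node 3→4
i=48 'c': node 4→5  emit P0@[44:48]
i=49 'c': node 5→16 (fail-walked)
i=50 'c': node 16→17

All matches (sorted): [[2,5],[7,0],[18,4],[19,5],[24,1],[27,5],[29,1],[30,1],[33,2],[33,5],[35,1],[36,1],[37,1],[39,5],[41,5],[43,5],[48,0]]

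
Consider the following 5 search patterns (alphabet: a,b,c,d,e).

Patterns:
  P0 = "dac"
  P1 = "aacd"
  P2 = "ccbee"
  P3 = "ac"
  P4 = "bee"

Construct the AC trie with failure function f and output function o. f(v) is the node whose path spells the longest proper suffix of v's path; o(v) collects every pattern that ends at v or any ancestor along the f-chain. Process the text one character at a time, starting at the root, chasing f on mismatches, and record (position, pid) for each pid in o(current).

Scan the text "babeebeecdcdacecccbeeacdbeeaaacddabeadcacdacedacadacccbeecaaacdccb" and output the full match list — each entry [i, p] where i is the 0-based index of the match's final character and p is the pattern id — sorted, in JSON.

Construct AC machine:
Trie (insert patterns):
  n0 'ε': a→4 b→14 c→8 d→1
  n1 'd': a→2
  n2 'da': c→3
  n3 'dac': ·  ←P0
  n4 'a': a→5 c→13
  n5 'aa': c→6
  n6 'aac': d→7
  n7 'aacd': ·  ←P1
  n8 'c': c→9
  n9 'cc': b→10
  n10 'ccb': e→11
  n11 'ccbe': e→12
  n12 'ccbee': ·  ←P2
  n13 'ac': ·  ←P3
  n14 'b': e→15
  n15 'be': e→16
  n16 'bee': ·  ←P4

BFS fail/out derivation:
  n1('d'): parent n0 fail=0; on 'd' 0 → fail=0;  out ∅∪∅=∅
  n4('a'): parent n0 fail=0; on 'a' 0 → fail=0;  out ∅∪∅=∅
  n8('c'): parent n0 fail=0; on 'c' 0 → fail=0;  out ∅∪∅=∅
  n14('b'): parent n0 fail=0; on 'b' 0 → fail=0;  out ∅∪∅=∅
  n2('da'): parent n1 fail=0; on 'a' 0 → fail=4;  out ∅∪∅=∅
  n5('aa'): parent n4 fail=0; on 'a' 0 → fail=4;  out ∅∪∅=∅
  n9('cc'): parent n8 fail=0; on 'c' 0 → fail=8;  out ∅∪∅=∅
  n13('ac'): parent n4 fail=0; on 'c' 0 → fail=8;  out {3}∪∅={3}
  n15('be'): parent n14 fail=0; on 'e' 0 → fail=0;  out ∅∪∅=∅
  n3('dac'): parent n2 fail=4; on 'c' 4 → fail=13;  out {0}∪{3}={0,3}
  n6('aac'): parent n5 fail=4; on 'c' 4 → fail=13;  out ∅∪{3}={3}
  n10('ccb'): parent n9 fail=8; on 'b' 8→0 → fail=14;  out ∅∪∅=∅
  n16('bee'): parent n15 fail=0; on 'e' 0 → fail=0;  out {4}∪∅={4}
  n7('aacd'): parent n6 fail=13; on 'd' 13→8→0 → fail=1;  out {1}∪∅={1}
  n11('ccbe'): parent n10 fail=14; on 'e' 14 → fail=15;  out ∅∪∅=∅
  n12('ccbee'): parent n11 fail=15; on 'e' 15 → fail=16;  out {2}∪{4}={2,4}

Run:
pos 0 'b': at 14
pos 1 'a': at 4 ·f
pos 2 'b': at 14 ·f
pos 3 'e': at 15
pos 4 'e': at 16  → match P4@[2:4]
pos 5 'b': at 14 ·f
pos 6 'e': at 15
pos 7 'e': at 16  → match P4@[5:7]
pos 8 'c': at 8 ·f
pos 9 'd': at 1 ·f
pos 10 'c': at 8 ·f
pos 11 'd': at 1 ·f
pos 12 'a': at 2
pos 13 'c': at 3  → match P0@[11:13],P3@[12:13]
pos 14 'e': at 0 ·f
pos 15 'c': at 8
pos 16 'c': at 9
pos 17 'c': at 9 ·f
pos 18 'b': at 10
pos 19 'e': at 11
pos 20 'e': at 12  → match P2@[16:20],P4@[18:20]
pos 21 'a': at 4 ·f
pos 22 'c': at 13  → match P3@[21:22]
pos 23 'd': at 1 ·f
pos 24 'b': at 14 ·f
pos 25 'e': at 15
pos 26 'e': at 16  → match P4@[24:26]
pos 27 'a': at 4 ·f
pos 28 'a': at 5
pos 29 'a': at 5 ·f
pos 30 'c': at 6  → match P3@[29:30]
pos 31 'd': at 7  → match P1@[28:31]
pos 32 'd': at 1 ·f
pos 33 'a': at 2
pos 34 'b': at 14 ·f
pos 35 'e': at 15
pos 36 'a': at 4 ·f
pos 37 'd': at 1 ·f
pos 38 'c': at 8 ·f
pos 39 'a': at 4 ·f
pos 40 'c': at 13  → match P3@[39:40]
pos 41 'd': at 1 ·f
pos 42 'a': at 2
pos 43 'c': at 3  → match P0@[41:43],P3@[42:43]
pos 44 'e': at 0 ·f
pos 45 'd': at 1
pos 46 'a': at 2
pos 47 'c': at 3  → match P0@[45:47],P3@[46:47]
pos 48 'a': at 4 ·f
pos 49 'd': at 1 ·f
pos 50 'a': at 2
pos 51 'c': at 3  → match P0@[49:51],P3@[50:51]
pos 52 'c': at 9 ·f
pos 53 'c': at 9 ·f
pos 54 'b': at 10
pos 55 'e': at 11
pos 56 'e': at 12  → match P2@[52:56],P4@[54:56]
pos 57 'c': at 8 ·f
pos 58 'a': at 4 ·f
pos 59 'a': at 5
pos 60 'a': at 5 ·f
pos 61 'c': at 6  → match P3@[60:61]
pos 62 'd': at 7  → match P1@[59:62]
pos 63 'c': at 8 ·f
pos 64 'c': at 9
pos 65 'b': at 10

Result: [[4,4],[7,4],[13,0],[13,3],[20,2],[20,4],[22,3],[26,4],[30,3],[31,1],[40,3],[43,0],[43,3],[47,0],[47,3],[51,0],[51,3],[56,2],[56,4],[61,3],[62,1]]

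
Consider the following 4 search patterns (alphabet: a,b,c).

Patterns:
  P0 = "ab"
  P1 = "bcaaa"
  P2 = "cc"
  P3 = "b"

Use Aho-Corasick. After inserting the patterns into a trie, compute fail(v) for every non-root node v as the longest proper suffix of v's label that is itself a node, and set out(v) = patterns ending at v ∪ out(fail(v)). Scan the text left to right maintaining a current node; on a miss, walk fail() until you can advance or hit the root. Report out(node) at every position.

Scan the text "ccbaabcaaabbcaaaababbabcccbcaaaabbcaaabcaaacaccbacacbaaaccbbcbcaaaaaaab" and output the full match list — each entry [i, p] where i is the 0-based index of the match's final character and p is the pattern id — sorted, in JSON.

Construct AC machine:
Trie (insert patterns):
  0='ε' goto a→1 b→3 c→8
  1='a' goto b→2
  2='ab' goto ·  [P0 ends]
  3='b' goto c→4  [P3 ends]
  4='bc' goto a→5
  5='bca' goto a→6
  6='bcaa' goto a→7
  7='bcaaa' goto ·  [P1 ends]
  8='c' goto c→9
  9='cc' goto ·  [P2 ends]

BFS fail/out derivation:
  fail(1) 'a': from fail(0)=0 chase 'a': 0 ⇒ 0;  out=∅∪out(0)=∅
  fail(3) 'b': from fail(0)=0 chase 'b': 0 ⇒ 0;  out={3}∪out(0)={3}
  fail(8) 'c': from fail(0)=0 chase 'c': 0 ⇒ 0;  out=∅∪out(0)=∅
  fail(2) 'ab': from fail(1)=0 chase 'b': 0 ⇒ 3;  out={0}∪out(3)={0,3}
  fail(4) 'bc': from fail(3)=0 chase 'c': 0 ⇒ 8;  out=∅∪out(8)=∅
  fail(9) 'cc': from fail(8)=0 chase 'c': 0 ⇒ 8;  out={2}∪out(8)={2}
  fail(5) 'bca': from fail(4)=8 chase 'a': 8→0 ⇒ 1;  out=∅∪out(1)=∅
  fail(6) 'bcaa': from fail(5)=1 chase 'a': 1→0 ⇒ 1;  out=∅∪out(1)=∅
  fail(7) 'bcaaa': from fail(6)=1 chase 'a': 1→0 ⇒ 1;  out={1}∪out(1)={1}

Scan:
[0] read 'c'  n0⇒n8
[1] read 'c'  n8⇒n9  ** P2@[0:1]
[2] read 'b'  n9⇒n3 (via fail)  ** P3@[2:2]
[3] read 'a'  n3⇒n1 (via fail)
[4] read 'a'  n1⇒n1 (via fail)
[5] read 'b'  n1⇒n2  ** P0@[4:5],P3@[5:5]
[6] read 'c'  n2⇒n4 (via fail)
[7] read 'a'  n4⇒n5
[8] read 'a'  n5⇒n6
[9] read 'a'  n6⇒n7  ** P1@[5:9]
[10] read 'b'  n7⇒n2 (via fail)  ** P0@[9:10],P3@[10:10]
[11] read 'b'  n2⇒n3 (via fail)  ** P3@[11:11]
[12] read 'c'  n3⇒n4
[13] read 'a'  n4⇒n5
[14] read 'a'  n5⇒n6
[15] read 'a'  n6⇒n7  ** P1@[11:15]
[16] read 'a'  n7⇒n1 (via fail)
[17] read 'b'  n1⇒n2  ** P0@[16:17],P3@[17:17]
[18] read 'a'  n2⇒n1 (via fail)
[19] read 'b'  n1⇒n2  ** P0@[18:19],P3@[19:19]
[20] read 'b'  n2⇒n3 (via fail)  ** P3@[20:20]
[21] read 'a'  n3⇒n1 (via fail)
[22] read 'b'  n1⇒n2  ** P0@[21:22],P3@[22:22]
[23] read 'c'  n2⇒n4 (via fail)
[24] read 'c'  n4⇒n9 (via fail)  ** P2@[23:24]
[25] read 'c'  n9⇒n9 (via fail)  ** P2@[24:25]
[26] read 'b'  n9⇒n3 (via fail)  ** P3@[26:26]
[27] read 'c'  n3⇒n4
[28] read 'a'  n4⇒n5
[29] read 'a'  n5⇒n6
[30] read 'a'  n6⇒n7  ** P1@[26:30]
[31] read 'a'  n7⇒n1 (via fail)
[32] read 'b'  n1⇒n2  ** P0@[31:32],P3@[32:32]
[33] read 'b'  n2⇒n3 (via fail)  ** P3@[33:33]
[34] read 'c'  n3⇒n4
[35] read 'a'  n4⇒n5
[36] read 'a'  n5⇒n6
[37] read 'a'  n6⇒n7  ** P1@[33:37]
[38] read 'b'  n7⇒n2 (via fail)  ** P0@[37:38],P3@[38:38]
[39] read 'c'  n2⇒n4 (via fail)
[40] read 'a'  n4⇒n5
[41] read 'a'  n5⇒n6
[42] read 'a'  n6⇒n7  ** P1@[38:42]
[43] read 'c'  n7⇒n8 (via fail)
[44] read 'a'  n8⇒n1 (via fail)
[45] read 'c'  n1⇒n8 (via fail)
[46] read 'c'  n8⇒n9  ** P2@[45:46]
[47] read 'b'  n9⇒n3 (via fail)  ** P3@[47:47]
[48] read 'a'  n3⇒n1 (via fail)
[49] read 'c'  n1⇒n8 (via fail)
[50] read 'a'  n8⇒n1 (via fail)
[51] read 'c'  n1⇒n8 (via fail)
[52] read 'b'  n8⇒n3 (via fail)  ** P3@[52:52]
[53] read 'a'  n3⇒n1 (via fail)
[54] read 'a'  n1⇒n1 (via fail)
[55] read 'a'  n1⇒n1 (via fail)
[56] read 'c'  n1⇒n8 (via fail)
[57] read 'c'  n8⇒n9  ** P2@[56:57]
[58] read 'b'  n9⇒n3 (via fail)  ** P3@[58:58]
[59] read 'b'  n3⇒n3 (via fail)  ** P3@[59:59]
[60] read 'c'  n3⇒n4
[61] read 'b'  n4⇒n3 (via fail)  ** P3@[61:61]
[62] read 'c'  n3⇒n4
[63] read 'a'  n4⇒n5
[64] read 'a'  n5⇒n6
[65] read 'a'  n6⇒n7  ** P1@[61:65]
[66] read 'a'  n7⇒n1 (via fail)
[67] read 'a'  n1⇒n1 (via fail)
[68] read 'a'  n1⇒n1 (via fail)
[69] read 'a'  n1⇒n1 (via fail)
[70] read 'b'  n1⇒n2  ** P0@[69:70],P3@[70:70]

Matches: [[1,2],[2,3],[5,0],[5,3],[9,1],[10,0],[10,3],[11,3],[15,1],[17,0],[17,3],[19,0],[19,3],[20,3],[22,0],[22,3],[24,2],[25,2],[26,3],[30,1],[32,0],[32,3],[33,3],[37,1],[38,0],[38,3],[42,1],[46,2],[47,3],[52,3],[57,2],[58,3],[59,3],[61,3],[65,1],[70,0],[70,3]]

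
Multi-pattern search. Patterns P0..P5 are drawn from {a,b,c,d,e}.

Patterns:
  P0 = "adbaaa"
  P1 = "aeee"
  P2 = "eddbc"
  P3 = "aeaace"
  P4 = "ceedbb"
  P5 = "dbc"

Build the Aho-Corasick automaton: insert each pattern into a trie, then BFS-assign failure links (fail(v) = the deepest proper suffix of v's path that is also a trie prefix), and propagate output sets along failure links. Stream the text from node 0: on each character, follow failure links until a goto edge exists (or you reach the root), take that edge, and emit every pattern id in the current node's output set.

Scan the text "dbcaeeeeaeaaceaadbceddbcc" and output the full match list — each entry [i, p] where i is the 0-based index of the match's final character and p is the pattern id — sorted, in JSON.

Build automaton:
Trie (insert patterns):
  0='ε' goto a→1 c→19 d→25 e→10
  1='a' goto d→2 e→7
  2='ad' goto b→3
  3='adb' goto a→4
  4='adba' goto a→5
  5='adbaa' goto a→6
  6='adbaaa' goto ·  ←P0
  7='ae' goto a→15 e→8
  8='aee' goto e→9
  9='aeee' goto ·  ←P1
  10='e' goto d→11
  11='ed' goto d→12
  12='edd' goto b→13
  13='eddb' goto c→14
  14='eddbc' goto ·  ←P2
  15='aea' goto a→16
  16='aeaa' goto c→17
  17='aeaac' goto e→18
  18='aeaace' goto ·  ←P3
  19='c' goto e→20
  20='ce' goto e→21
  21='cee' goto d→22
  22='ceed' goto b→23
  23='ceedb' goto b→24
  24='ceedbb' goto ·  ←P4
  25='d' goto b→26
  26='db' goto c→27
  27='dbc' goto ·  ←P5

BFS fail/out derivation:
  n1('a'): parent n0 fail=0; on 'a' 0 → fail=0;  out ∅∪∅=∅
  n10('e'): parent n0 fail=0; on 'e' 0 → fail=0;  out ∅∪∅=∅
  n19('c'): parent n0 fail=0; on 'c' 0 → fail=0;  out ∅∪∅=∅
  n25('d'): parent n0 fail=0; on 'd' 0 → fail=0;  out ∅∪∅=∅
  n2('ad'): parent n1 fail=0; on 'd' 0 → fail=25;  out ∅∪∅=∅
  n7('ae'): parent n1 fail=0; on 'e' 0 → fail=10;  out ∅∪∅=∅
  n11('ed'): parent n10 fail=0; on 'd' 0 → fail=25;  out ∅∪∅=∅
  n20('ce'): parent n19 fail=0; on 'e' 0 → fail=10;  out ∅∪∅=∅
  n26('db'): parent n25 fail=0; on 'b' 0 → fail=0;  out ∅∪∅=∅
  n3('adb'): parent n2 fail=25; on 'b' 25 → fail=26;  out ∅∪∅=∅
  n8('aee'): parent n7 fail=10; on 'e' 10→0 → fail=10;  out ∅∪∅=∅
  n12('edd'): parent n11 fail=25; on 'd' 25→0 → fail=25;  out ∅∪∅=∅
  n15('aea'): parent n7 fail=10; on 'a' 10→0 → fail=1;  out ∅∪∅=∅
  n21('cee'): parent n20 fail=10; on 'e' 10→0 → fail=10;  out ∅∪∅=∅
  n27('dbc'): parent n26 fail=0; on 'c' 0 → fail=19;  out {5}∪∅={5}
  n4('adba'): parent n3 fail=26; on 'a' 26→0 → fail=1;  out ∅∪∅=∅
  n9('aeee'): parent n8 fail=10; on 'e' 10→0 → fail=10;  out {1}∪∅={1}
  n13('eddb'): parent n12 fail=25; on 'b' 25 → fail=26;  out ∅∪∅=∅
  n16('aeaa'): parent n15 fail=1; on 'a' 1→0 → fail=1;  out ∅∪∅=∅
  n22('ceed'): parent n21 fail=10; on 'd' 10 → fail=11;  out ∅∪∅=∅
  n5('adbaa'): parent n4 fail=1; on 'a' 1→0 → fail=1;  out ∅∪∅=∅
  n14('eddbc'): parent n13 fail=26; on 'c' 26 → fail=27;  out {2}∪{5}={2,5}
  n17('aeaac'): parent n16 fail=1; on 'c' 1→0 → fail=19;  out ∅∪∅=∅
  n23('ceedb'): parent n22 fail=11; on 'b' 11→25 → fail=26;  out ∅∪∅=∅
  n6('adbaaa'): parent n5 fail=1; on 'a' 1→0 → fail=1;  out {0}∪∅={0}
  n18('aeaace'): parent n17 fail=19; on 'e' 19 → fail=20;  out {3}∪∅={3}
  n24('ceedbb'): parent n23 fail=26; on 'b' 26→0 → fail=0;  out {4}∪∅={4}

Text stream:
i=0 'd': node 0→25
i=1 'b': node 25→26
i=2 'c': node 26→27  → match P5@[0:2]
i=3 'a': node 27→1 (via fail)
i=4 'e': node 1→7
i=5 'e': node 7→8
i=6 'e': node 8→9  → match P1@[3:6]
i=7 'e': node 9→10 (via fail)
i=8 'a': node 10→1 (via fail)
i=9 'e': node 1→7
i=10 'a': node 7→15
i=11 'a': node 15→16
i=12 'c': node 16→17
i=13 'e': node 17→18  → match P3@[8:13]
i=14 'a': node 18→1 (via fail)
i=15 'a': node 1→1 (via fail)
i=16 'd': node 1→2
i=17 'b': node 2→3
i=18 'c': node 3→27 (via fail)  → match P5@[16:18]
i=19 'e': node 27→20 (via fail)
i=20 'd': node 20→11 (via fail)
i=21 'd': node 11→12
i=22 'b': node 12→13
i=23 'c': node 13→14  → match P2@[19:23],P5@[21:23]
i=24 'c': node 14→19 (via fail)

All matches (sorted): [[2,5],[6,1],[13,3],[18,5],[23,2],[23,5]]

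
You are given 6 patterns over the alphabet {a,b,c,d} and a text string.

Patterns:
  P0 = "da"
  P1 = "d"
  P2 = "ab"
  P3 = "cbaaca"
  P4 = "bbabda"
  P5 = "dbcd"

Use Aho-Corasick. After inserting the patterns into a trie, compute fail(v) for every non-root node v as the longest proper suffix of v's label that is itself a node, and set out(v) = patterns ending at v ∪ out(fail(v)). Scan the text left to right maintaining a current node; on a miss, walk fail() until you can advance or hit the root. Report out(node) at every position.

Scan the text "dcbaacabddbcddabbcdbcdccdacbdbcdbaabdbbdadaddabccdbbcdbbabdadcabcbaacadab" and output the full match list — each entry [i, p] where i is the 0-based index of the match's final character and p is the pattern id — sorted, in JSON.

Construct AC machine:
Trie nodes:
  0='ε' goto a→3 b→11 c→5 d→1
  1='d' goto a→2 b→17  ←P1
  2='da' goto ·  ←P0
  3='a' goto b→4
  4='ab' goto ·  ←P2
  5='c' goto b→6
  6='cb' goto a→7
  7='cba' goto a→8
  8='cbaa' goto c→9
  9='cbaac' goto a→10
  10='cbaaca' goto ·  ←P3
  11='b' goto b→12
  12='bb' goto a→13
  13='bba' goto b→14
  14='bbab' goto d→15
  15='bbabd' goto a→16
  16='bbabda' goto ·  ←P4
  17='db' goto c→18
  18='dbc' goto d→19
  19='dbcd' goto ·  ←P5

Failure links (BFS by depth):
  fail(1) 'd': from fail(0)=0 chase 'd': 0 ⇒ 0;  out={1}∪out(0)={1}
  fail(3) 'a': from fail(0)=0 chase 'a': 0 ⇒ 0;  out=∅∪out(0)=∅
  fail(5) 'c': from fail(0)=0 chase 'c': 0 ⇒ 0;  out=∅∪out(0)=∅
  fail(11) 'b': from fail(0)=0 chase 'b': 0 ⇒ 0;  out=∅∪out(0)=∅
  fail(2) 'da': from fail(1)=0 chase 'a': 0 ⇒ 3;  out={0}∪out(3)={0}
  fail(4) 'ab': from fail(3)=0 chase 'b': 0 ⇒ 11;  out={2}∪out(11)={2}
  fail(6) 'cb': from fail(5)=0 chase 'b': 0 ⇒ 11;  out=∅∪out(11)=∅
  fail(12) 'bb': from fail(11)=0 chase 'b': 0 ⇒ 11;  out=∅∪out(11)=∅
  fail(17) 'db': from fail(1)=0 chase 'b': 0 ⇒ 11;  out=∅∪out(11)=∅
  fail(7) 'cba': from fail(6)=11 chase 'a': 11→0 ⇒ 3;  out=∅∪out(3)=∅
  fail(13) 'bba': from fail(12)=11 chase 'a': 11→0 ⇒ 3;  out=∅∪out(3)=∅
  fail(18) 'dbc': from fail(17)=11 chase 'c': 11→0 ⇒ 5;  out=∅∪out(5)=∅
  fail(8) 'cbaa': from fail(7)=3 chase 'a': 3→0 ⇒ 3;  out=∅∪out(3)=∅
  fail(14) 'bbab': from fail(13)=3 chase 'b': 3 ⇒ 4;  out=∅∪out(4)={2}
  fail(19) 'dbcd': from fail(18)=5 chase 'd': 5→0 ⇒ 1;  out={5}∪out(1)={1,5}
  fail(9) 'cbaac': from fail(8)=3 chase 'c': 3→0 ⇒ 5;  out=∅∪out(5)=∅
  fail(15) 'bbabd': from fail(14)=4 chase 'd': 4→11→0 ⇒ 1;  out=∅∪out(1)={1}
  fail(10) 'cbaaca': from fail(9)=5 chase 'a': 5→0 ⇒ 3;  out={3}∪out(3)={3}
  fail(16) 'bbabda': from fail(15)=1 chase 'a': 1 ⇒ 2;  out={4}∪out(2)={0,4}

Run:
i=0 'd': node 0→1  ** P1@[0:0]
i=1 'c': node 1→5 (fail-walked)
i=2 'b': node 5→6
i=3 'a': node 6→7
i=4 'a': node 7→8
i=5 'c': node 8→9
i=6 'a': node 9→10  ** P3@[1:6]
i=7 'b': node 10→4 (fail-walked)  ** P2@[6:7]
i=8 'd': node 4→1 (fail-walked)  ** P1@[8:8]
i=9 'd': node 1→1 (fail-walked)  ** P1@[9:9]
i=10 'b': node 1→17
i=11 'c': node 17→18
i=12 'd': node 18→19  ** P1@[12:12],P5@[9:12]
i=13 'd': node 19→1 (fail-walked)  ** P1@[13:13]
i=14 'a': node 1→2  ** P0@[13:14]
i=15 'b': node 2→4 (fail-walked)  ** P2@[14:15]
i=16 'b': node 4→12 (fail-walked)
i=17 'c': node 12→5 (fail-walked)
i=18 'd': node 5→1 (fail-walked)  ** P1@[18:18]
i=19 'b': node 1→17
i=20 'c': node 17→18
i=21 'd': node 18→19  ** P1@[21:21],P5@[18:21]
i=22 'c': node 19→5 (fail-walked)
i=23 'c': node 5→5 (fail-walked)
i=24 'd': node 5→1 (fail-walked)  ** P1@[24:24]
i=25 'a': node 1→2  ** P0@[24:25]
i=26 'c': node 2→5 (fail-walked)
i=27 'b': node 5→6
i=28 'd': node 6→1 (fail-walked)  ** P1@[28:28]
i=29 'b': node 1→17
i=30 'c': node 17→18
i=31 'd': node 18→19  ** P1@[31:31],P5@[28:31]
i=32 'b': node 19→17 (fail-walked)
i=33 'a': node 17→3 (fail-walked)
i=34 'a': node 3→3 (fail-walked)
i=35 'b': node 3→4  ** P2@[34:35]
i=36 'd': node 4→1 (fail-walked)  ** P1@[36:36]
i=37 'b': node 1→17
i=38 'b': node 17→12 (fail-walked)
i=39 'd': node 12→1 (fail-walked)  ** P1@[39:39]
i=40 'a': node 1→2  ** P0@[39:40]
i=41 'd': node 2→1 (fail-walked)  ** P1@[41:41]
i=42 'a': node 1→2  ** P0@[41:42]
i=43 'd': node 2→1 (fail-walked)  ** P1@[43:43]
i=44 'd': node 1→1 (fail-walked)  ** P1@[44:44]
i=45 'a': node 1→2  ** P0@[44:45]
i=46 'b': node 2→4 (fail-walked)  ** P2@[45:46]
i=47 'c': node 4→5 (fail-walked)
i=48 'c': node 5→5 (fail-walked)
i=49 'd': node 5→1 (fail-walked)  ** P1@[49:49]
i=50 'b': node 1→17
i=51 'b': node 17→12 (fail-walked)
i=52 'c': node 12→5 (fail-walked)
i=53 'd': node 5→1 (fail-walked)  ** P1@[53:53]
i=54 'b': node 1→17
i=55 'b': node 17→12 (fail-walked)
i=56 'a': node 12→13
i=57 'b': node 13→14  ** P2@[56:57]
i=58 'd': node 14→15  ** P1@[58:58]
i=59 'a': node 15→16  ** P0@[58:59],P4@[54:59]
i=60 'd': node 16→1 (fail-walked)  ** P1@[60:60]
i=61 'c': node 1→5 (fail-walked)
i=62 'a': node 5→3 (fail-walked)
i=63 'b': node 3→4  ** P2@[62:63]
i=64 'c': node 4→5 (fail-walked)
i=65 'b': node 5→6
i=66 'a': node 6→7
i=67 'a': node 7→8
i=68 'c': node 8→9
i=69 'a': node 9→10  ** P3@[64:69]
i=70 'd': node 10→1 (fail-walked)  ** P1@[70:70]
i=71 'a': node 1→2  ** P0@[70:71]
i=72 'b': node 2→4 (fail-walked)  ** P2@[71:72]

All matches (sorted): [[0,1],[6,3],[7,2],[8,1],[9,1],[12,1],[12,5],[13,1],[14,0],[15,2],[18,1],[21,1],[21,5],[24,1],[25,0],[28,1],[31,1],[31,5],[35,2],[36,1],[39,1],[40,0],[41,1],[42,0],[43,1],[44,1],[45,0],[46,2],[49,1],[53,1],[57,2],[58,1],[59,0],[59,4],[60,1],[63,2],[69,3],[70,1],[71,0],[72,2]]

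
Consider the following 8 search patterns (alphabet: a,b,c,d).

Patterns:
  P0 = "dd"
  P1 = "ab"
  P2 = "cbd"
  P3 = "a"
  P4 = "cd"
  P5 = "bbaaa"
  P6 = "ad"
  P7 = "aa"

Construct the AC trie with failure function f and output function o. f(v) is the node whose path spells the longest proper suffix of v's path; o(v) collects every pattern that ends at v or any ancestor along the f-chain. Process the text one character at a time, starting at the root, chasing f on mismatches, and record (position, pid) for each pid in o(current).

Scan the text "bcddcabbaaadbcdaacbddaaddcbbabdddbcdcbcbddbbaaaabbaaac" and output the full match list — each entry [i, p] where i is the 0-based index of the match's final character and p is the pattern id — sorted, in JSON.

Construct AC machine:
Trie (insert patterns):
  0='ε' goto a→3 b→9 c→5 d→1
  1='d' goto d→2
  2='dd' goto ·  [P0 ends]
  3='a' goto a→15 b→4 d→14  [P3 ends]
  4='ab' goto ·  [P1 ends]
  5='c' goto b→6 d→8
  6='cb' goto d→7
  7='cbd' goto ·  [P2 ends]
  8='cd' goto ·  [P4 ends]
  9='b' goto b→10
  10='bb' goto a→11
  11='bba' goto a→12
  12='bbaa' goto a→13
  13='bbaaa' goto ·  [P5 ends]
  14='ad' goto ·  [P6 ends]
  15='aa' goto ·  [P7 ends]

BFS fail/out derivation:
  fail(1) 'd': from fail(0)=0 chase 'd': 0 ⇒ 0;  out=∅∪out(0)=∅
  fail(3) 'a': from fail(0)=0 chase 'a': 0 ⇒ 0;  out={3}∪out(0)={3}
  fail(5) 'c': from fail(0)=0 chase 'c': 0 ⇒ 0;  out=∅∪out(0)=∅
  fail(9) 'b': from fail(0)=0 chase 'b': 0 ⇒ 0;  out=∅∪out(0)=∅
  fail(2) 'dd': from fail(1)=0 chase 'd': 0 ⇒ 1;  out={0}∪out(1)={0}
  fail(4) 'ab': from fail(3)=0 chase 'b': 0 ⇒ 9;  out={1}∪out(9)={1}
  fail(6) 'cb': from fail(5)=0 chase 'b': 0 ⇒ 9;  out=∅∪out(9)=∅
  fail(8) 'cd': from fail(5)=0 chase 'd': 0 ⇒ 1;  out={4}∪out(1)={4}
  fail(10) 'bb': from fail(9)=0 chase 'b': 0 ⇒ 9;  out=∅∪out(9)=∅
  fail(14) 'ad': from fail(3)=0 chase 'd': 0 ⇒ 1;  out={6}∪out(1)={6}
  fail(15) 'aa': from fail(3)=0 chase 'a': 0 ⇒ 3;  out={7}∪out(3)={3,7}
  fail(7) 'cbd': from fail(6)=9 chase 'd': 9→0 ⇒ 1;  out={2}∪out(1)={2}
  fail(11) 'bba': from fail(10)=9 chase 'a': 9→0 ⇒ 3;  out=∅∪out(3)={3}
  fail(12) 'bbaa': from fail(11)=3 chase 'a': 3 ⇒ 15;  out=∅∪out(15)={3,7}
  fail(13) 'bbaaa': from fail(12)=15 chase 'a': 15→3 ⇒ 15;  out={5}∪out(15)={3,5,7}

Text stream:
[0] read 'b'  n0⇒n9
[1] read 'c'  n9⇒n5 (via fail)
[2] read 'd'  n5⇒n8  emit P4@[1:2]
[3] read 'd'  n8⇒n2 (via fail)  emit P0@[2:3]
[4] read 'c'  n2⇒n5 (via fail)
[5] read 'a'  n5⇒n3 (via fail)  emit P3@[5:5]
[6] read 'b'  n3⇒n4  emit P1@[5:6]
[7] read 'b'  n4⇒n10 (via fail)
[8] read 'a'  n10⇒n11  emit P3@[8:8]
[9] read 'a'  n11⇒n12  emit P3@[9:9],P7@[8:9]
[10] read 'a'  n12⇒n13  emit P3@[10:10],P5@[6:10],P7@[9:10]
[11] read 'd'  n13⇒n14 (via fail)  emit P6@[10:11]
[12] read 'b'  n14⇒n9 (via fail)
[13] read 'c'  n9⇒n5 (via fail)
[14] read 'd'  n5⇒n8  emit P4@[13:14]
[15] read 'a'  n8⇒n3 (via fail)  emit P3@[15:15]
[16] read 'a'  n3⇒n15  emit P3@[16:16],P7@[15:16]
[17] read 'c'  n15⇒n5 (via fail)
[18] read 'b'  n5⇒n6
[19] read 'd'  n6⇒n7  emit P2@[17:19]
[20] read 'd'  n7⇒n2 (via fail)  emit P0@[19:20]
[21] read 'a'  n2⇒n3 (via fail)  emit P3@[21:21]
[22] read 'a'  n3⇒n15  emit P3@[22:22],P7@[21:22]
[23] read 'd'  n15⇒n14 (via fail)  emit P6@[22:23]
[24] read 'd'  n14⇒n2 (via fail)  emit P0@[23:24]
[25] read 'c'  n2⇒n5 (via fail)
[26] read 'b'  n5⇒n6
[27] read 'b'  n6⇒n10 (via fail)
[28] read 'a'  n10⇒n11  emit P3@[28:28]
[29] read 'b'  n11⇒n4 (via fail)  emit P1@[28:29]
[30] read 'd'  n4⇒n1 (via fail)
[31] read 'd'  n1⇒n2  emit P0@[30:31]
[32] read 'd'  n2⇒n2 (via fail)  emit P0@[31:32]
[33] read 'b'  n2⇒n9 (via fail)
[34] read 'c'  n9⇒n5 (via fail)
[35] read 'd'  n5⇒n8  emit P4@[34:35]
[36] read 'c'  n8⇒n5 (via fail)
[37] read 'b'  n5⇒n6
[38] read 'c'  n6⇒n5 (via fail)
[39] read 'b'  n5⇒n6
[40] read 'd'  n6⇒n7  emit P2@[38:40]
[41] read 'd'  n7⇒n2 (via fail)  emit P0@[40:41]
[42] read 'b'  n2⇒n9 (via fail)
[43] read 'b'  n9⇒n10
[44] read 'a'  n10⇒n11  emit P3@[44:44]
[45] read 'a'  n11⇒n12  emit P3@[45:45],P7@[44:45]
[46] read 'a'  n12⇒n13  emit P3@[46:46],P5@[42:46],P7@[45:46]
[47] read 'a'  n13⇒n15 (via fail)  emit P3@[47:47],P7@[46:47]
[48] read 'b'  n15⇒n4 (via fail)  emit P1@[47:48]
[49] read 'b'  n4⇒n10 (via fail)
[50] read 'a'  n10⇒n11  emit P3@[50:50]
[51] read 'a'  n11⇒n12  emit P3@[51:51],P7@[50:51]
[52] read 'a'  n12⇒n13  emit P3@[52:52],P5@[48:52],P7@[51:52]
[53] read 'c'  n13⇒n5 (via fail)

Matches: [[2,4],[3,0],[5,3],[6,1],[8,3],[9,3],[9,7],[10,3],[10,5],[10,7],[11,6],[14,4],[15,3],[16,3],[16,7],[19,2],[20,0],[21,3],[22,3],[22,7],[23,6],[24,0],[28,3],[29,1],[31,0],[32,0],[35,4],[40,2],[41,0],[44,3],[45,3],[45,7],[46,3],[46,5],[46,7],[47,3],[47,7],[48,1],[50,3],[51,3],[51,7],[52,3],[52,5],[52,7]]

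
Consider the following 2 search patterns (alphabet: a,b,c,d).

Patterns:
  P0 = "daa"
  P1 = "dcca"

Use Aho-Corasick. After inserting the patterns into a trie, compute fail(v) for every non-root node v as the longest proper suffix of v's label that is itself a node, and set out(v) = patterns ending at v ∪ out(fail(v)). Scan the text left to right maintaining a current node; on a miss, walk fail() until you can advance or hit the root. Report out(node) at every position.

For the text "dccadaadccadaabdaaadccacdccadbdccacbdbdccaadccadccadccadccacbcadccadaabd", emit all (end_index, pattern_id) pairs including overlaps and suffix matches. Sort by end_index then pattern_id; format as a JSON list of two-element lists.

Construct AC machine:
Trie (insert patterns):
  0='ε' goto d→1
  1='d' goto a→2 c→4
  2='da' goto a→3
  3='daa' goto ·  ←P0
  4='dc' goto c→5
  5='dcc' goto a→6
  6='dcca' goto ·  ←P1

BFS fail/out derivation:
  n1('d'): parent n0 fail=0; on 'd' 0 → fail=0;  out ∅∪∅=∅
  n2('da'): parent n1 fail=0; on 'a' 0 → fail=0;  out ∅∪∅=∅
  n4('dc'): parent n1 fail=0; on 'c' 0 → fail=0;  out ∅∪∅=∅
  n3('daa'): parent n2 fail=0; on 'a' 0 → fail=0;  out {0}∪∅={0}
  n5('dcc'): parent n4 fail=0; on 'c' 0 → fail=0;  out ∅∪∅=∅
  n6('dcca'): parent n5 fail=0; on 'a' 0 → fail=0;  out {1}∪∅={1}

Scan:
pos 0 'd': at 1
pos 1 'c': at 4
pos 2 'c': at 5
pos 3 'a': at 6  ** P1@[0:3]
pos 4 'd': at 1 (fail-walked)
pos 5 'a': at 2
pos 6 'a': at 3  ** P0@[4:6]
pos 7 'd': at 1 (fail-walked)
pos 8 'c': at 4
pos 9 'c': at 5
pos 10 'a': at 6  ** P1@[7:10]
pos 11 'd': at 1 (fail-walked)
pos 12 'a': at 2
pos 13 'a': at 3  ** P0@[11:13]
pos 14 'b': at 0 (fail-walked)
pos 15 'd': at 1
pos 16 'a': at 2
pos 17 'a': at 3  ** P0@[15:17]
pos 18 'a': at 0 (fail-walked)
pos 19 'd': at 1
pos 20 'c': at 4
pos 21 'c': at 5
pos 22 'a': at 6  ** P1@[19:22]
pos 23 'c': at 0 (fail-walked)
pos 24 'd': at 1
pos 25 'c': at 4
pos 26 'c': at 5
pos 27 'a': at 6  ** P1@[24:27]
pos 28 'd': at 1 (fail-walked)
pos 29 'b': at 0 (fail-walked)
pos 30 'd': at 1
pos 31 'c': at 4
pos 32 'c': at 5
pos 33 'a': at 6  ** P1@[30:33]
pos 34 'c': at 0 (fail-walked)
pos 35 'b': at 0
pos 36 'd': at 1
pos 37 'b': at 0 (fail-walked)
pos 38 'd': at 1
pos 39 'c': at 4
pos 40 'c': at 5
pos 41 'a': at 6  ** P1@[38:41]
pos 42 'a': at 0 (fail-walked)
pos 43 'd': at 1
pos 44 'c': at 4
pos 45 'c': at 5
pos 46 'a': at 6  ** P1@[43:46]
pos 47 'd': at 1 (fail-walked)
pos 48 'c': at 4
pos 49 'c': at 5
pos 50 'a': at 6  ** P1@[47:50]
pos 51 'd': at 1 (fail-walked)
pos 52 'c': at 4
pos 53 'c': at 5
pos 54 'a': at 6  ** P1@[51:54]
pos 55 'd': at 1 (fail-walked)
pos 56 'c': at 4
pos 57 'c': at 5
pos 58 'a': at 6  ** P1@[55:58]
pos 59 'c': at 0 (fail-walked)
pos 60 'b': at 0
pos 61 'c': at 0
pos 62 'a': at 0
pos 63 'd': at 1
pos 64 'c': at 4
pos 65 'c': at 5
pos 66 'a': at 6  ** P1@[63:66]
pos 67 'd': at 1 (fail-walked)
pos 68 'a': at 2
pos 69 'a': at 3  ** P0@[67:69]
pos 70 'b': at 0 (fail-walked)
pos 71 'd': at 1

Matches: [[3,1],[6,0],[10,1],[13,0],[17,0],[22,1],[27,1],[33,1],[41,1],[46,1],[50,1],[54,1],[58,1],[66,1],[69,0]]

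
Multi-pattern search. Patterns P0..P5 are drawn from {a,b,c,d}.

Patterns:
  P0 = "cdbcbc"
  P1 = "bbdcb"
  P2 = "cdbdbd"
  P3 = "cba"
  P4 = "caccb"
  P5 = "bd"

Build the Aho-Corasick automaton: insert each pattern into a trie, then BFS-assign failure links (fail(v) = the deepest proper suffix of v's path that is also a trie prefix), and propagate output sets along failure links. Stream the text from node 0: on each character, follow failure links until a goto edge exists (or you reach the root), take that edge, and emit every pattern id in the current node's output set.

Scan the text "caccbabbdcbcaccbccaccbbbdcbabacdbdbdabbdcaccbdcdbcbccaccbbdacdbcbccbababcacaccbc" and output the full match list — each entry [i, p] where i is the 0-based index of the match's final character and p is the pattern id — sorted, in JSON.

Build automaton:
Trie nodes:
  0='ε' goto b→7 c→1
  1='c' goto a→17 b→15 d→2
  2='cd' goto b→3
  3='cdb' goto c→4 d→12
  4='cdbc' goto b→5
  5='cdbcb' goto c→6
  6='cdbcbc' goto ·  ←P0
  7='b' goto b→8 d→21
  8='bb' goto d→9
  9='bbd' goto c→10
  10='bbdc' goto b→11
  11='bbdcb' goto ·  ←P1
  12='cdbd' goto b→13
  13='cdbdb' goto d→14
  14='cdbdbd' goto ·  ←P2
  15='cb' goto a→16
  16='cba' goto ·  ←P3
  17='ca' goto c→18
  18='cac' goto c→19
  19='cacc' goto b→20
  20='caccb' goto ·  ←P4
  21='bd' goto ·  ←P5

Failure links (BFS by depth):
  fail(1) 'c': from fail(0)=0 chase 'c': 0 ⇒ 0;  out=∅∪out(0)=∅
  fail(7) 'b': from fail(0)=0 chase 'b': 0 ⇒ 0;  out=∅∪out(0)=∅
  fail(2) 'cd': from fail(1)=0 chase 'd': 0 ⇒ 0;  out=∅∪out(0)=∅
  fail(8) 'bb': from fail(7)=0 chase 'b': 0 ⇒ 7;  out=∅∪out(7)=∅
  fail(15) 'cb': from fail(1)=0 chase 'b': 0 ⇒ 7;  out=∅∪out(7)=∅
  fail(17) 'ca': from fail(1)=0 chase 'a': 0 ⇒ 0;  out=∅∪out(0)=∅
  fail(21) 'bd': from fail(7)=0 chase 'd': 0 ⇒ 0;  out={5}∪out(0)={5}
  fail(3) 'cdb': from fail(2)=0 chase 'b': 0 ⇒ 7;  out=∅∪out(7)=∅
  fail(9) 'bbd': from fail(8)=7 chase 'd': 7 ⇒ 21;  out=∅∪out(21)={5}
  fail(16) 'cba': from fail(15)=7 chase 'a': 7→0 ⇒ 0;  out={3}∪out(0)={3}
  fail(18) 'cac': from fail(17)=0 chase 'c': 0 ⇒ 1;  out=∅∪out(1)=∅
  fail(4) 'cdbc': from fail(3)=7 chase 'c': 7→0 ⇒ 1;  out=∅∪out(1)=∅
  fail(10) 'bbdc': from fail(9)=21 chase 'c': 21→0 ⇒ 1;  out=∅∪out(1)=∅
  fail(12) 'cdbd': from fail(3)=7 chase 'd': 7 ⇒ 21;  out=∅∪out(21)={5}
  fail(19) 'cacc': from fail(18)=1 chase 'c': 1→0 ⇒ 1;  out=∅∪out(1)=∅
  fail(5) 'cdbcb': from fail(4)=1 chase 'b': 1 ⇒ 15;  out=∅∪out(15)=∅
  fail(11) 'bbdcb': from fail(10)=1 chase 'b': 1 ⇒ 15;  out={1}∪out(15)={1}
  fail(13) 'cdbdb': from fail(12)=21 chase 'b': 21→0 ⇒ 7;  out=∅∪out(7)=∅
  fail(20) 'caccb': from fail(19)=1 chase 'b': 1 ⇒ 15;  out={4}∪out(15)={4}
  fail(6) 'cdbcbc': from fail(5)=15 chase 'c': 15→7→0 ⇒ 1;  out={0}∪out(1)={0}
  fail(14) 'cdbdbd': from fail(13)=7 chase 'd': 7 ⇒ 21;  out={2}∪out(21)={2,5}

Run:
i=0 'c': node 0→1
i=1 'a': node 1→17
i=2 'c': node 17→18
i=3 'c': node 18→19
i=4 'b': node 19→20  → match P4@[0:4]
i=5 'a': node 20→16 (via fail)  → match P3@[3:5]
i=6 'b': node 16→7 (via fail)
i=7 'b': node 7→8
i=8 'd': node 8→9  → match P5@[7:8]
i=9 'c': node 9→10
i=10 'b': node 10→11  → match P1@[6:10]
i=11 'c': node 11→1 (via fail)
i=12 'a': node 1→17
i=13 'c': node 17→18
i=14 'c': node 18→19
i=15 'b': node 19→20  → match P4@[11:15]
i=16 'c': node 20→1 (via fail)
i=17 'c': node 1→1 (via fail)
i=18 'a': node 1→17
i=19 'c': node 17→18
i=20 'c': node 18→19
i=21 'b': node 19→20  → match P4@[17:21]
i=22 'b': node 20→8 (via fail)
i=23 'b': node 8→8 (via fail)
i=24 'd': node 8→9  → match P5@[23:24]
i=25 'c': node 9→10
i=26 'b': node 10→11  → match P1@[22:26]
i=27 'a': node 11→16 (via fail)  → match P3@[25:27]
i=28 'b': node 16→7 (via fail)
i=29 'a': node 7→0 (via fail)
i=30 'c': node 0→1
i=31 'd': node 1→2
i=32 'b': node 2→3
i=33 'd': node 3→12  → match P5@[32:33]
i=34 'b': node 12→13
i=35 'd': node 13→14  → match P2@[30:35],P5@[34:35]
i=36 'a': node 14→0 (via fail)
i=37 'b': node 0→7
i=38 'b': node 7→8
i=39 'd': node 8→9  → match P5@[38:39]
i=40 'c': node 9→10
i=41 'a': node 10→17 (via fail)
i=42 'c': node 17→18
i=43 'c': node 18→19
i=44 'b': node 19→20  → match P4@[40:44]
i=45 'd': node 20→21 (via fail)  → match P5@[44:45]
i=46 'c': node 21→1 (via fail)
i=47 'd': node 1→2
i=48 'b': node 2→3
i=49 'c': node 3→4
i=50 'b': node 4→5
i=51 'c': node 5→6  → match P0@[46:51]
i=52 'c': node 6→1 (via fail)
i=53 'a': node 1→17
i=54 'c': node 17→18
i=55 'c': node 18→19
i=56 'b': node 19→20  → match P4@[52:56]
i=57 'b': node 20→8 (via fail)
i=58 'd': node 8→9  → match P5@[57:58]
i=59 'a': node 9→0 (via fail)
i=60 'c': node 0→1
i=61 'd': node 1→2
i=62 'b': node 2→3
i=63 'c': node 3→4
i=64 'b': node 4→5
i=65 'c': node 5→6  → match P0@[60:65]
i=66 'c': node 6→1 (via fail)
i=67 'b': node 1→15
i=68 'a': node 15→16  → match P3@[66:68]
i=69 'b': node 16→7 (via fail)
i=70 'a': node 7→0 (via fail)
i=71 'b': node 0→7
i=72 'c': node 7→1 (via fail)
i=73 'a': node 1→17
i=74 'c': node 17→18
i=75 'a': node 18→17 (via fail)
i=76 'c': node 17→18
i=77 'c': node 18→19
i=78 'b': node 19→20  → match P4@[74:78]
i=79 'c': node 20→1 (via fail)

Result: [[4,4],[5,3],[8,5],[10,1],[15,4],[21,4],[24,5],[26,1],[27,3],[33,5],[35,2],[35,5],[39,5],[44,4],[45,5],[51,0],[56,4],[58,5],[65,0],[68,3],[78,4]]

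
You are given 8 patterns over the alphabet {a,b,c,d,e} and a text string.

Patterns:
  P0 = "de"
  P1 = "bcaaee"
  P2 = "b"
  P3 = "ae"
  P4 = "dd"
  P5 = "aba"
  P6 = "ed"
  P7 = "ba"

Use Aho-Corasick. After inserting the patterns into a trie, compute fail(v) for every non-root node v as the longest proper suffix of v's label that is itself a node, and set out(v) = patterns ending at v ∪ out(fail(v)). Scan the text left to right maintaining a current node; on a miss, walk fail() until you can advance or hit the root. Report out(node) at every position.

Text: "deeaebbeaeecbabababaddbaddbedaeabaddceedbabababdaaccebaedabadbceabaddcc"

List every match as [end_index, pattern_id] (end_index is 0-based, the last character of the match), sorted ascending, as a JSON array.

Build:
Trie (insert patterns):
  0='ε' goto a→9 b→3 d→1 e→14
  1='d' goto d→11 e→2
  2='de' goto ·  [P0 ends]
  3='b' goto a→16 c→4  [P2 ends]
  4='bc' goto a→5
  5='bca' goto a→6
  6='bcaa' goto e→7
  7='bcaae' goto e→8
  8='bcaaee' goto ·  [P1 ends]
  9='a' goto b→12 e→10
  10='ae' goto ·  [P3 ends]
  11='dd' goto ·  [P4 ends]
  12='ab' goto a→13
  13='aba' goto ·  [P5 ends]
  14='e' goto d→15
  15='ed' goto ·  [P6 ends]
  16='ba' goto ·  [P7 ends]

BFS fail/out derivation:
  n1('d'): parent n0 fail=0; on 'd' 0 → fail=0;  out ∅∪∅=∅
  n3('b'): parent n0 fail=0; on 'b' 0 → fail=0;  out {2}∪∅={2}
  n9('a'): parent n0 fail=0; on 'a' 0 → fail=0;  out ∅∪∅=∅
  n14('e'): parent n0 fail=0; on 'e' 0 → fail=0;  out ∅∪∅=∅
  n2('de'): parent n1 fail=0; on 'e' 0 → fail=14;  out {0}∪∅={0}
  n4('bc'): parent n3 fail=0; on 'c' 0 → fail=0;  out ∅∪∅=∅
  n10('ae'): parent n9 fail=0; on 'e' 0 → fail=14;  out {3}∪∅={3}
  n11('dd'): parent n1 fail=0; on 'd' 0 → fail=1;  out {4}∪∅={4}
  n12('ab'): parent n9 fail=0; on 'b' 0 → fail=3;  out ∅∪{2}={2}
  n15('ed'): parent n14 fail=0; on 'd' 0 → fail=1;  out {6}∪∅={6}
  n16('ba'): parent n3 fail=0; on 'a' 0 → fail=9;  out {7}∪∅={7}
  n5('bca'): parent n4 fail=0; on 'a' 0 → fail=9;  out ∅∪∅=∅
  n13('aba'): parent n12 fail=3; on 'a' 3 → fail=16;  out {5}∪{7}={5,7}
  n6('bcaa'): parent n5 fail=9; on 'a' 9→0 → fail=9;  out ∅∪∅=∅
  n7('bcaae'): parent n6 fail=9; on 'e' 9 → fail=10;  out ∅∪{3}={3}
  n8('bcaaee'): parent n7 fail=10; on 'e' 10→14→0 → fail=14;  out {1}∪∅={1}

Run:
[0] read 'd'  n0⇒n1
[1] read 'e'  n1⇒n2  → match P0@[0:1]
[2] read 'e'  n2⇒n14 ·f
[3] read 'a'  n14⇒n9 ·f
[4] read 'e'  n9⇒n10  → match P3@[3:4]
[5] read 'b'  n10⇒n3 ·f  → match P2@[5:5]
[6] read 'b'  n3⇒n3 ·f  → match P2@[6:6]
[7] read 'e'  n3⇒n14 ·f
[8] read 'a'  n14⇒n9 ·f
[9] read 'e'  n9⇒n10  → match P3@[8:9]
[10] read 'e'  n10⇒n14 ·f
[11] read 'c'  n14⇒n0 ·f
[12] read 'b'  n0⇒n3  → match P2@[12:12]
[13] read 'a'  n3⇒n16  → match P7@[12:13]
[14] read 'b'  n16⇒n12 ·f  → match P2@[14:14]
[15] read 'a'  n12⇒n13  → match P5@[13:15],P7@[14:15]
[16] read 'b'  n13⇒n12 ·f  → match P2@[16:16]
[17] read 'a'  n12⇒n13  → match P5@[15:17],P7@[16:17]
[18] read 'b'  n13⇒n12 ·f  → match P2@[18:18]
[19] read 'a'  n12⇒n13  → match P5@[17:19],P7@[18:19]
[20] read 'd'  n13⇒n1 ·f
[21] read 'd'  n1⇒n11  → match P4@[20:21]
[22] read 'b'  n11⇒n3 ·f  → match P2@[22:22]
[23] read 'a'  n3⇒n16  → match P7@[22:23]
[24] read 'd'  n16⇒n1 ·f
[25] read 'd'  n1⇒n11  → match P4@[24:25]
[26] read 'b'  n11⇒n3 ·f  → match P2@[26:26]
[27] read 'e'  n3⇒n14 ·f
[28] read 'd'  n14⇒n15  → match P6@[27:28]
[29] read 'a'  n15⇒n9 ·f
[30] read 'e'  n9⇒n10  → match P3@[29:30]
[31] read 'a'  n10⇒n9 ·f
[32] read 'b'  n9⇒n12  → match P2@[32:32]
[33] read 'a'  n12⇒n13  → match P5@[31:33],P7@[32:33]
[34] read 'd'  n13⇒n1 ·f
[35] read 'd'  n1⇒n11  → match P4@[34:35]
[36] read 'c'  n11⇒n0 ·f
[37] read 'e'  n0⇒n14
[38] read 'e'  n14⇒n14 ·f
[39] read 'd'  n14⇒n15  → match P6@[38:39]
[40] read 'b'  n15⇒n3 ·f  → match P2@[40:40]
[41] read 'a'  n3⇒n16  → match P7@[40:41]
[42] read 'b'  n16⇒n12 ·f  → match P2@[42:42]
[43] read 'a'  n12⇒n13  → match P5@[41:43],P7@[42:43]
[44] read 'b'  n13⇒n12 ·f  → match P2@[44:44]
[45] read 'a'  n12⇒n13  → match P5@[43:45],P7@[44:45]
[46] read 'b'  n13⇒n12 ·f  → match P2@[46:46]
[47] read 'd'  n12⇒n1 ·f
[48] read 'a'  n1⇒n9 ·f
[49] read 'a'  n9⇒n9 ·f
[50] read 'c'  n9⇒n0 ·f
[51] read 'c'  n0⇒n0
[52] read 'e'  n0⇒n14
[53] read 'b'  n14⇒n3 ·f  → match P2@[53:53]
[54] read 'a'  n3⇒n16  → match P7@[53:54]
[55] read 'e'  n16⇒n10 ·f  → match P3@[54:55]
[56] read 'd'  n10⇒n15 ·f  → match P6@[55:56]
[57] read 'a'  n15⇒n9 ·f
[58] read 'b'  n9⇒n12  → match P2@[58:58]
[59] read 'a'  n12⇒n13  → match P5@[57:59],P7@[58:59]
[60] read 'd'  n13⇒n1 ·f
[61] read 'b'  n1⇒n3 ·f  → match P2@[61:61]
[62] read 'c'  n3⇒n4
[63] read 'e'  n4⇒n14 ·f
[64] read 'a'  n14⇒n9 ·f
[65] read 'b'  n9⇒n12  → match P2@[65:65]
[66] read 'a'  n12⇒n13  → match P5@[64:66],P7@[65:66]
[67] read 'd'  n13⇒n1 ·f
[68] read 'd'  n1⇒n11  → match P4@[67:68]
[69] read 'c'  n11⇒n0 ·f
[70] read 'c'  n0⇒n0

Result: [[1,0],[4,3],[5,2],[6,2],[9,3],[12,2],[13,7],[14,2],[15,5],[15,7],[16,2],[17,5],[17,7],[18,2],[19,5],[19,7],[21,4],[22,2],[23,7],[25,4],[26,2],[28,6],[30,3],[32,2],[33,5],[33,7],[35,4],[39,6],[40,2],[41,7],[42,2],[43,5],[43,7],[44,2],[45,5],[45,7],[46,2],[53,2],[54,7],[55,3],[56,6],[58,2],[59,5],[59,7],[61,2],[65,2],[66,5],[66,7],[68,4]]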